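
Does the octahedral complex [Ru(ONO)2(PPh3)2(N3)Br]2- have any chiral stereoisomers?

yes

The six octahedral sites form three mutually perpendicular trans pairs.
The distinct arrangements are (6 in all): ONO trans, PPh3 trans; ONO cis, PPh3 cis (3 arrangements, 2 chiral); ONO cis, PPh3 trans; ONO trans, PPh3 cis.
Of these, 2 lack any improper symmetry element and so occur as enantiomeric pairs, giving 6 + 2 = 8 stereoisomers in total.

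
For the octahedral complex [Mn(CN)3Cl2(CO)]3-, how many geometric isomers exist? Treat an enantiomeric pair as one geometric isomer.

The six octahedral sites form three mutually perpendicular trans pairs.
Systematic placement gives 3 geometric isomers: CN mer, Cl trans; CN mer, Cl cis; CN fac, Cl cis.

3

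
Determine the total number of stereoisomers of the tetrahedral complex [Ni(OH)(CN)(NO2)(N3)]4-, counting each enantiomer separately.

2

In a tetrahedral complex all four positions are equivalent and every pair of ligands is adjacent — there is no cis/trans distinction.
Only one geometric arrangement is possible; it has no improper symmetry element, so it exists as a pair of enantiomers (2 stereoisomers).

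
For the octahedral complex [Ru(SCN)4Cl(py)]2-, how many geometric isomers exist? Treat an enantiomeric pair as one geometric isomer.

The six octahedral sites form three mutually perpendicular trans pairs.
Systematic placement gives 2 geometric isomers: Cl and py mutually cis; Cl and py mutually trans.

2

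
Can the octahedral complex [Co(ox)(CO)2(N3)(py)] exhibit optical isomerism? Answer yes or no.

yes

Each ox is bidentate and must span two cis positions.
Working through the distinct placements yields 4 geometric isomers: CO trans; CO cis (3 arrangements, 2 chiral).
Of these, 2 lack any improper symmetry element and so occur as enantiomeric pairs, giving 4 + 2 = 6 stereoisomers in total.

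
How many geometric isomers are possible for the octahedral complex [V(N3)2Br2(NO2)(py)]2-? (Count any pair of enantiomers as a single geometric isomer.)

An octahedron has six vertices in three trans pairs; every non-trans pair is cis.
Working through the distinct placements yields 6 geometric isomers: N3 trans, Br trans; N3 cis, Br trans; N3 cis, Br cis (3 arrangements, 2 chiral); N3 trans, Br cis.

6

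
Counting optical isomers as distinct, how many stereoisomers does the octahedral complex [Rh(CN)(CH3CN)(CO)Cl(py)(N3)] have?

30

Systematic enumeration (placing each ligand type in turn and discarding arrangements equivalent by rotation or reflection) gives 15 geometric isomers.
Of these, 15 lack any improper symmetry element and so occur as enantiomeric pairs, giving 15 + 15 = 30 stereoisomers in total.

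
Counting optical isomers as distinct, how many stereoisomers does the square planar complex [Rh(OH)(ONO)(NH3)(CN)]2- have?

A square has two trans pairs of vertices; adjacent vertices are cis.
The distinct arrangements are (3 in all): (CN/OH trans, NH3/ONO trans); (CN/ONO trans, NH3/OH trans); (CN/NH3 trans, OH/ONO trans).
Each arrangement has an internal mirror plane or centre of symmetry, so none is chiral.

3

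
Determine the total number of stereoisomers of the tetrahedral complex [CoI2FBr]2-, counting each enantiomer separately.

All four vertices of a tetrahedron are equivalent and mutually adjacent, so cis/trans isomerism cannot arise.
Only one geometric arrangement is possible.

1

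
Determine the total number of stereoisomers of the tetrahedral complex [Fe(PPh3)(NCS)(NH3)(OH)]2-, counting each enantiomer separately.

Only one geometric arrangement is possible; it has no improper symmetry element, so it exists as a pair of enantiomers (2 stereoisomers).

2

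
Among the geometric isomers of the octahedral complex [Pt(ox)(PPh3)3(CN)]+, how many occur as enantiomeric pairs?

0

In an octahedral complex each vertex has one trans partner and four cis neighbours.
Each ox is bidentate and must span two cis positions.
The distinct arrangements are (2 in all): PPh3 fac; PPh3 mer.
Each arrangement has an internal mirror plane or centre of symmetry, so none is chiral.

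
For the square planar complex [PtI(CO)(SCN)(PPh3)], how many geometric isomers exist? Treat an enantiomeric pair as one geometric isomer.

Working through the distinct placements yields 3 geometric isomers: (CO/PPh3 trans, I/SCN trans); (CO/SCN trans, I/PPh3 trans); (CO/I trans, PPh3/SCN trans).

3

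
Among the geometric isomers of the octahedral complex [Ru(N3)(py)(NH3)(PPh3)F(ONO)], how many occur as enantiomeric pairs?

In an octahedral complex each vertex has one trans partner and four cis neighbours.
Exhaustive case analysis gives 15 geometric isomers.
Of these, 15 lack any improper symmetry element and so occur as enantiomeric pairs, giving 15 + 15 = 30 stereoisomers in total.

15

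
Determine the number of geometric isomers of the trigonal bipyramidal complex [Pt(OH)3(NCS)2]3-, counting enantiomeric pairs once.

In a trigonal bipyramid the two axial positions differ from the three equatorial ones.
Working through the distinct placements yields 3 geometric isomers: NCS both axial; NCS one axial, one equatorial; NCS both equatorial.

3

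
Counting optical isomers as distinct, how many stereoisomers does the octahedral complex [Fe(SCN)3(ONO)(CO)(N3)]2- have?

An octahedron has six vertices in three trans pairs; every non-trans pair is cis.
Working through the distinct placements yields 4 geometric isomers: SCN mer (3 arrangements); SCN fac (chiral).
One of these lacks any improper symmetry element and so occurs as an enantiomeric pair, giving 4 + 1 = 5 stereoisomers in total.

5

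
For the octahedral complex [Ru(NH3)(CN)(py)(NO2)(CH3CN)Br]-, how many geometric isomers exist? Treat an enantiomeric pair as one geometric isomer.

15

In an octahedral complex each vertex has one trans partner and four cis neighbours.
Systematic enumeration (placing each ligand type in turn and discarding arrangements equivalent by rotation or reflection) gives 15 geometric isomers.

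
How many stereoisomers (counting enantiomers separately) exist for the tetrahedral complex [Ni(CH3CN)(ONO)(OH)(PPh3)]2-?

2

Only one geometric arrangement is possible; it has no improper symmetry element, so it exists as a pair of enantiomers (2 stereoisomers).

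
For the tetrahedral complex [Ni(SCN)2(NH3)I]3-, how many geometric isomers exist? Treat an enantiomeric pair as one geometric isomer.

1

In a tetrahedral complex all four positions are equivalent and every pair of ligands is adjacent — there is no cis/trans distinction.
Only one geometric arrangement is possible.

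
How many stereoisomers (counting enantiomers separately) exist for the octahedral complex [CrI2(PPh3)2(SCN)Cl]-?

8

An octahedron has six vertices in three trans pairs; every non-trans pair is cis.
Systematic placement gives 6 geometric isomers: I cis, PPh3 cis (3 arrangements, 2 chiral); I cis, PPh3 trans; I trans, PPh3 cis; I trans, PPh3 trans.
Of these, 2 lack any improper symmetry element and so occur as enantiomeric pairs, giving 6 + 2 = 8 stereoisomers in total.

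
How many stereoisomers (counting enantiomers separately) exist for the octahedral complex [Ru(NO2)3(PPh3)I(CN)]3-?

5

In an octahedral complex each vertex has one trans partner and four cis neighbours.
There are 4 geometric isomers: NO2 mer (3 arrangements); NO2 fac (chiral).
One of these lacks any improper symmetry element and so occurs as an enantiomeric pair, giving 4 + 1 = 5 stereoisomers in total.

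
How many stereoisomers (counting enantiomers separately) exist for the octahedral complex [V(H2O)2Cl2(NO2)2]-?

6

The distinct arrangements are (5 in all): H2O trans, Cl trans, NO2 trans; H2O cis, Cl trans, NO2 cis; H2O cis, Cl cis, NO2 trans; H2O cis, Cl cis, NO2 cis (chiral); H2O trans, Cl cis, NO2 cis.
One of these lacks any improper symmetry element and so occurs as an enantiomeric pair, giving 5 + 1 = 6 stereoisomers in total.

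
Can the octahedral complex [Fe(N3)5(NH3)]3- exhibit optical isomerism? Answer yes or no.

no

Only one geometric arrangement is possible.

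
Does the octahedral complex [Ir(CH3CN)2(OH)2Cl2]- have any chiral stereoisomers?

yes

An octahedron has six vertices in three trans pairs; every non-trans pair is cis.
Working through the distinct placements yields 5 geometric isomers: CH3CN trans, OH trans, Cl trans; CH3CN trans, OH cis, Cl cis; CH3CN cis, OH trans, Cl cis; CH3CN cis, OH cis, Cl cis (chiral); CH3CN cis, OH cis, Cl trans.
One of these lacks any improper symmetry element and so occurs as an enantiomeric pair, giving 5 + 1 = 6 stereoisomers in total.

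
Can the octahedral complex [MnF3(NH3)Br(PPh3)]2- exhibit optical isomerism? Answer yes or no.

yes

The six octahedral sites form three mutually perpendicular trans pairs.
There are 4 geometric isomers: F mer (3 arrangements); F fac (chiral).
One of these lacks any improper symmetry element and so occurs as an enantiomeric pair, giving 4 + 1 = 5 stereoisomers in total.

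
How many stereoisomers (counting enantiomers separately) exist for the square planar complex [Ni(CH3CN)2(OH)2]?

2

Systematic placement gives 2 geometric isomers: CH3CN cis; CH3CN trans.
Each arrangement has an internal mirror plane or centre of symmetry, so none is chiral.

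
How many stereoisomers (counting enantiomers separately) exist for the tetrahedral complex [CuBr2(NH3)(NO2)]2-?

In a tetrahedral complex all four positions are equivalent and every pair of ligands is adjacent — there is no cis/trans distinction.
Only one geometric arrangement is possible.

1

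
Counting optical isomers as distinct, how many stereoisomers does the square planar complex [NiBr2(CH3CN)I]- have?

A square has two trans pairs of vertices; adjacent vertices are cis.
The distinct arrangements are (2 in all): Br cis; Br trans.
Each arrangement has an internal mirror plane or centre of symmetry, so none is chiral.

2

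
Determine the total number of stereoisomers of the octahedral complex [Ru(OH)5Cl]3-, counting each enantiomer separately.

1

The six octahedral sites form three mutually perpendicular trans pairs.
Only one geometric arrangement is possible.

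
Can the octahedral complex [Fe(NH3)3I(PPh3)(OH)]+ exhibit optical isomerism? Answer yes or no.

The six octahedral sites form three mutually perpendicular trans pairs.
Working through the distinct placements yields 4 geometric isomers: NH3 mer (3 arrangements); NH3 fac (chiral).
One of these lacks any improper symmetry element and so occurs as an enantiomeric pair, giving 4 + 1 = 5 stereoisomers in total.

yes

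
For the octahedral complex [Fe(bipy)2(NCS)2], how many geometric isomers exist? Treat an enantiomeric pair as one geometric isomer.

An octahedron has six vertices in three trans pairs; every non-trans pair is cis.
Each bipy is bidentate and must span two cis positions.
There are 2 geometric isomers: NCS trans; NCS cis (chiral).

2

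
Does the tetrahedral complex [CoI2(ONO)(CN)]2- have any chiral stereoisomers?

no

All four vertices of a tetrahedron are equivalent and mutually adjacent, so cis/trans isomerism cannot arise.
Only one geometric arrangement is possible.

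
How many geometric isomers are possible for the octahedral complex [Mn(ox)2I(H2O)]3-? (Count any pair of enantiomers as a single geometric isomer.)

In an octahedral complex each vertex has one trans partner and four cis neighbours.
Each ox is bidentate and must span two cis positions.
Working through the distinct placements yields 2 geometric isomers: I and H2O mutually trans; I and H2O mutually cis (chiral).

2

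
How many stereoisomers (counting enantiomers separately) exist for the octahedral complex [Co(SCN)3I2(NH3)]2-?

There are 3 geometric isomers: SCN mer, I trans; SCN mer, I cis; SCN fac, I cis.
Each arrangement has an internal mirror plane or centre of symmetry, so none is chiral.

3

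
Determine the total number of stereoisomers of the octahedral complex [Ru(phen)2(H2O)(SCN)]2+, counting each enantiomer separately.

3

In an octahedral complex each vertex has one trans partner and four cis neighbours.
Each phen is bidentate and must span two cis positions.
Working through the distinct placements yields 2 geometric isomers: H2O and SCN mutually trans; H2O and SCN mutually cis (chiral).
One of these lacks any improper symmetry element and so occurs as an enantiomeric pair, giving 2 + 1 = 3 stereoisomers in total.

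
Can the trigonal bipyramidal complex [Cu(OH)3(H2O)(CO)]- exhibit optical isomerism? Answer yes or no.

no

A trigonal bipyramid has two axial and three equatorial sites, which are chemically inequivalent.
Systematic placement gives 4 geometric isomers: H2O axial, CO axial; H2O equatorial, CO axial; H2O axial, CO equatorial; H2O equatorial, CO equatorial.
Each arrangement has an internal mirror plane or centre of symmetry, so none is chiral.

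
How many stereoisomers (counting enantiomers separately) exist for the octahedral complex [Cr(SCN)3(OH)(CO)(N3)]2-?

An octahedron has six vertices in three trans pairs; every non-trans pair is cis.
Working through the distinct placements yields 4 geometric isomers: SCN mer (3 arrangements); SCN fac (chiral).
One of these lacks any improper symmetry element and so occurs as an enantiomeric pair, giving 4 + 1 = 5 stereoisomers in total.

5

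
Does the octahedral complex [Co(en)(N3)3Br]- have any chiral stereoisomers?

no

An octahedron has six vertices in three trans pairs; every non-trans pair is cis.
Each en is bidentate and must span two cis positions.
There are 2 geometric isomers: N3 fac; N3 mer.
Each arrangement has an internal mirror plane or centre of symmetry, so none is chiral.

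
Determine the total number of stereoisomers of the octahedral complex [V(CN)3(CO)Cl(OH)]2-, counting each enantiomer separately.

5

There are 4 geometric isomers: CN mer (3 arrangements); CN fac (chiral).
One of these lacks any improper symmetry element and so occurs as an enantiomeric pair, giving 4 + 1 = 5 stereoisomers in total.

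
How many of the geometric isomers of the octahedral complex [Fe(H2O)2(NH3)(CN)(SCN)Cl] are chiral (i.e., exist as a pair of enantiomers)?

6

In an octahedral complex each vertex has one trans partner and four cis neighbours.
Systematic enumeration (placing each ligand type in turn and discarding arrangements equivalent by rotation or reflection) gives 9 geometric isomers.
Of these, 6 lack any improper symmetry element and so occur as enantiomeric pairs, giving 9 + 6 = 15 stereoisomers in total.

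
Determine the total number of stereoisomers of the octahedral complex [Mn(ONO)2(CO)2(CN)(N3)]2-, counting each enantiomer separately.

The six octahedral sites form three mutually perpendicular trans pairs.
Working through the distinct placements yields 6 geometric isomers: ONO trans, CO cis; ONO cis, CO cis (3 arrangements, 2 chiral); ONO trans, CO trans; ONO cis, CO trans.
Of these, 2 lack any improper symmetry element and so occur as enantiomeric pairs, giving 6 + 2 = 8 stereoisomers in total.

8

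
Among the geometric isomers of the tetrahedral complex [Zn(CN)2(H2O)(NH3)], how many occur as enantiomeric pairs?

0

All four vertices of a tetrahedron are equivalent and mutually adjacent, so cis/trans isomerism cannot arise.
Only one geometric arrangement is possible.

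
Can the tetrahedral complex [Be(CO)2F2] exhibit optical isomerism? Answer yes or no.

no

Only one geometric arrangement is possible.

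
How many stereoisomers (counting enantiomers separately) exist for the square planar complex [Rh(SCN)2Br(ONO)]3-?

2

A square has two trans pairs of vertices; adjacent vertices are cis.
There are 2 geometric isomers: SCN cis; SCN trans.
Each arrangement has an internal mirror plane or centre of symmetry, so none is chiral.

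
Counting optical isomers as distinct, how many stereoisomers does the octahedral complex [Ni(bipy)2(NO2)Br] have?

In an octahedral complex each vertex has one trans partner and four cis neighbours.
Each bipy is bidentate and must span two cis positions.
The distinct arrangements are (2 in all): NO2 and Br mutually trans; NO2 and Br mutually cis (chiral).
One of these lacks any improper symmetry element and so occurs as an enantiomeric pair, giving 2 + 1 = 3 stereoisomers in total.

3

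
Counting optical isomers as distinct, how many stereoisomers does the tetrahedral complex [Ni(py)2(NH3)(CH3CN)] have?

1

In a tetrahedral complex all four positions are equivalent and every pair of ligands is adjacent — there is no cis/trans distinction.
Only one geometric arrangement is possible.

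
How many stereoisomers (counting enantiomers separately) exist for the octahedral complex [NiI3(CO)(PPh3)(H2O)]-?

5

The distinct arrangements are (4 in all): I mer (3 arrangements); I fac (chiral).
One of these lacks any improper symmetry element and so occurs as an enantiomeric pair, giving 4 + 1 = 5 stereoisomers in total.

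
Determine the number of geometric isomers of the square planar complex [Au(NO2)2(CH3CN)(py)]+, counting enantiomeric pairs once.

In a square planar complex each vertex has one trans partner and two cis neighbours.
Systematic placement gives 2 geometric isomers: NO2 cis; NO2 trans.

2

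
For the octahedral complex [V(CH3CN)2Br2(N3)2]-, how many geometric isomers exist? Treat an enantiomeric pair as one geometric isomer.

Working through the distinct placements yields 5 geometric isomers: CH3CN trans, Br trans, N3 trans; CH3CN cis, Br trans, N3 cis; CH3CN cis, Br cis, N3 trans; CH3CN cis, Br cis, N3 cis (chiral); CH3CN trans, Br cis, N3 cis.

5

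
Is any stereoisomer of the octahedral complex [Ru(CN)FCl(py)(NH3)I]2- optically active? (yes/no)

yes

An octahedron has six vertices in three trans pairs; every non-trans pair is cis.
Exhaustive case analysis gives 15 geometric isomers.
Of these, 15 lack any improper symmetry element and so occur as enantiomeric pairs, giving 15 + 15 = 30 stereoisomers in total.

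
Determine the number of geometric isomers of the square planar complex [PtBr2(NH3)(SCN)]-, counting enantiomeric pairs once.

2

In a square planar complex each vertex has one trans partner and two cis neighbours.
The distinct arrangements are (2 in all): Br cis; Br trans.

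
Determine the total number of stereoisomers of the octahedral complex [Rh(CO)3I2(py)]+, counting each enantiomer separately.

3

An octahedron has six vertices in three trans pairs; every non-trans pair is cis.
There are 3 geometric isomers: CO mer, I cis; CO mer, I trans; CO fac, I cis.
Each arrangement has an internal mirror plane or centre of symmetry, so none is chiral.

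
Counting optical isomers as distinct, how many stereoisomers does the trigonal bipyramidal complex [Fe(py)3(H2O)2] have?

A trigonal bipyramid has two axial and three equatorial sites, which are chemically inequivalent.
The distinct arrangements are (3 in all): H2O both axial; H2O one axial, one equatorial; H2O both equatorial.
Each arrangement has an internal mirror plane or centre of symmetry, so none is chiral.

3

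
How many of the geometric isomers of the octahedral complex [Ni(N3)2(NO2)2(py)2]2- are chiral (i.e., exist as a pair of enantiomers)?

1

In an octahedral complex each vertex has one trans partner and four cis neighbours.
Working through the distinct placements yields 5 geometric isomers: N3 trans, NO2 trans, py trans; N3 trans, NO2 cis, py cis; N3 cis, NO2 cis, py trans; N3 cis, NO2 cis, py cis (chiral); N3 cis, NO2 trans, py cis.
One of these lacks any improper symmetry element and so occurs as an enantiomeric pair, giving 5 + 1 = 6 stereoisomers in total.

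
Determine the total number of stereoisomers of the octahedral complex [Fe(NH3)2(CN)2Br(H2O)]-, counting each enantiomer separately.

8

Systematic placement gives 6 geometric isomers: NH3 trans, CN cis; NH3 cis, CN cis (3 arrangements, 2 chiral); NH3 trans, CN trans; NH3 cis, CN trans.
Of these, 2 lack any improper symmetry element and so occur as enantiomeric pairs, giving 6 + 2 = 8 stereoisomers in total.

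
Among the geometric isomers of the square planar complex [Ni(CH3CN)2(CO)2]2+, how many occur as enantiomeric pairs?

0

In a square planar complex each vertex has one trans partner and two cis neighbours.
Working through the distinct placements yields 2 geometric isomers: CH3CN cis; CH3CN trans.
Each arrangement has an internal mirror plane or centre of symmetry, so none is chiral.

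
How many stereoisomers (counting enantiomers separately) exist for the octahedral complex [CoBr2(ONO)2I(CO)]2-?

There are 6 geometric isomers: Br trans, ONO trans; Br trans, ONO cis; Br cis, ONO trans; Br cis, ONO cis (3 arrangements, 2 chiral).
Of these, 2 lack any improper symmetry element and so occur as enantiomeric pairs, giving 6 + 2 = 8 stereoisomers in total.

8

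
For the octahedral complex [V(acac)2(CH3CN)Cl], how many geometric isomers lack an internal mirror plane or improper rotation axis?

1

An octahedron has six vertices in three trans pairs; every non-trans pair is cis.
Each acac is bidentate and must span two cis positions.
Systematic placement gives 2 geometric isomers: CH3CN and Cl mutually trans; CH3CN and Cl mutually cis (chiral).
One of these lacks any improper symmetry element and so occurs as an enantiomeric pair, giving 2 + 1 = 3 stereoisomers in total.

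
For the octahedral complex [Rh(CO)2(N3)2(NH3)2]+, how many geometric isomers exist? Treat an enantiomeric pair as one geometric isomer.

An octahedron has six vertices in three trans pairs; every non-trans pair is cis.
The distinct arrangements are (5 in all): CO trans, N3 trans, NH3 trans; CO trans, N3 cis, NH3 cis; CO cis, N3 cis, NH3 trans; CO cis, N3 cis, NH3 cis (chiral); CO cis, N3 trans, NH3 cis.

5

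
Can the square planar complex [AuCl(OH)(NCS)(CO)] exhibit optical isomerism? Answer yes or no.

In a square planar complex each vertex has one trans partner and two cis neighbours.
The distinct arrangements are (3 in all): (CO/NCS trans, Cl/OH trans); (CO/OH trans, Cl/NCS trans); (CO/Cl trans, NCS/OH trans).
Each arrangement has an internal mirror plane or centre of symmetry, so none is chiral.

no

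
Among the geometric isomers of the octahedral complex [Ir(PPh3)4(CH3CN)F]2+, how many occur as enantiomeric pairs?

0

The six octahedral sites form three mutually perpendicular trans pairs.
The distinct arrangements are (2 in all): CH3CN and F mutually trans; CH3CN and F mutually cis.
Each arrangement has an internal mirror plane or centre of symmetry, so none is chiral.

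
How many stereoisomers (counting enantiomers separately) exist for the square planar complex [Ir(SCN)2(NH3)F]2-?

Working through the distinct placements yields 2 geometric isomers: SCN cis; SCN trans.
Each arrangement has an internal mirror plane or centre of symmetry, so none is chiral.

2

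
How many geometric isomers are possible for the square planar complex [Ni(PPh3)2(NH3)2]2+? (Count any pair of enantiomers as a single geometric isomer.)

2

In a square planar complex each vertex has one trans partner and two cis neighbours.
Working through the distinct placements yields 2 geometric isomers: PPh3 cis; PPh3 trans.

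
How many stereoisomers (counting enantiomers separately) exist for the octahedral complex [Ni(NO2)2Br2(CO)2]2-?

In an octahedral complex each vertex has one trans partner and four cis neighbours.
Working through the distinct placements yields 5 geometric isomers: NO2 trans, Br trans, CO trans; NO2 cis, Br trans, CO cis; NO2 trans, Br cis, CO cis; NO2 cis, Br cis, CO cis (chiral); NO2 cis, Br cis, CO trans.
One of these lacks any improper symmetry element and so occurs as an enantiomeric pair, giving 5 + 1 = 6 stereoisomers in total.

6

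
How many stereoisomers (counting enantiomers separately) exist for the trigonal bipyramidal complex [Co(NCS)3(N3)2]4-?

3

A trigonal bipyramid has two axial and three equatorial sites, which are chemically inequivalent.
There are 3 geometric isomers: N3 both axial; N3 one axial, one equatorial; N3 both equatorial.
Each arrangement has an internal mirror plane or centre of symmetry, so none is chiral.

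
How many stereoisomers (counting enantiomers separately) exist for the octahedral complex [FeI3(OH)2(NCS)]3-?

3

The six octahedral sites form three mutually perpendicular trans pairs.
Systematic placement gives 3 geometric isomers: I mer, OH trans; I mer, OH cis; I fac, OH cis.
Each arrangement has an internal mirror plane or centre of symmetry, so none is chiral.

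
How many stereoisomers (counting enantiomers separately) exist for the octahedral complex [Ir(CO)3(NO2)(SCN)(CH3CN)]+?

Working through the distinct placements yields 4 geometric isomers: CO mer (3 arrangements); CO fac (chiral).
One of these lacks any improper symmetry element and so occurs as an enantiomeric pair, giving 4 + 1 = 5 stereoisomers in total.

5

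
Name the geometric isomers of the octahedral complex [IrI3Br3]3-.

fac and mer

An octahedron has six vertices in three trans pairs; every non-trans pair is cis.
Systematic placement gives 2 geometric isomers: I mer; I fac.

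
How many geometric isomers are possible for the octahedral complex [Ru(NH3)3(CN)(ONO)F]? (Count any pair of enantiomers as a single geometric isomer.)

4

An octahedron has six vertices in three trans pairs; every non-trans pair is cis.
Working through the distinct placements yields 4 geometric isomers: NH3 mer (3 arrangements); NH3 fac (chiral).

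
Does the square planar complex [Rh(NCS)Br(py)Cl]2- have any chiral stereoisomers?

In a square planar complex each vertex has one trans partner and two cis neighbours.
There are 3 geometric isomers: (Br/NCS trans, Cl/py trans); (Br/py trans, Cl/NCS trans); (Br/Cl trans, NCS/py trans).
Each arrangement has an internal mirror plane or centre of symmetry, so none is chiral.

no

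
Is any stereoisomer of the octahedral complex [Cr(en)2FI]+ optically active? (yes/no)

The six octahedral sites form three mutually perpendicular trans pairs.
Each en is bidentate and must span two cis positions.
Working through the distinct placements yields 2 geometric isomers: F and I mutually trans; F and I mutually cis (chiral).
One of these lacks any improper symmetry element and so occurs as an enantiomeric pair, giving 2 + 1 = 3 stereoisomers in total.

yes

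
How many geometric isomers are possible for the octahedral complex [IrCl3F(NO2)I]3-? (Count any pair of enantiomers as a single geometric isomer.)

4

In an octahedral complex each vertex has one trans partner and four cis neighbours.
The distinct arrangements are (4 in all): Cl mer (3 arrangements); Cl fac (chiral).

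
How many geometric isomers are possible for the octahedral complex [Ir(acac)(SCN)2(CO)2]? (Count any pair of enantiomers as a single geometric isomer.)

In an octahedral complex each vertex has one trans partner and four cis neighbours.
Each acac is bidentate and must span two cis positions.
Working through the distinct placements yields 3 geometric isomers: SCN cis, CO trans; SCN cis, CO cis (chiral); SCN trans, CO cis.

3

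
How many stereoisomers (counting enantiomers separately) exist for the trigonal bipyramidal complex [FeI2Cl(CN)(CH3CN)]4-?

10

In a trigonal bipyramid the two axial positions differ from the three equatorial ones.
Placing the ligands in turn and identifying arrangements related by rotation or reflection leaves 7 distinct geometric isomers.
Of these, 3 lack any improper symmetry element and so occur as enantiomeric pairs, giving 7 + 3 = 10 stereoisomers in total.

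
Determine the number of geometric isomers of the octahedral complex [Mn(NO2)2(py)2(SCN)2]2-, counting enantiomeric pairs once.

The six octahedral sites form three mutually perpendicular trans pairs.
The distinct arrangements are (5 in all): NO2 trans, py trans, SCN trans; NO2 trans, py cis, SCN cis; NO2 cis, py trans, SCN cis; NO2 cis, py cis, SCN cis (chiral); NO2 cis, py cis, SCN trans.

5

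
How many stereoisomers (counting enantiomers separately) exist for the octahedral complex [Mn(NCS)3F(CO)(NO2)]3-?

5

In an octahedral complex each vertex has one trans partner and four cis neighbours.
There are 4 geometric isomers: NCS mer (3 arrangements); NCS fac (chiral).
One of these lacks any improper symmetry element and so occurs as an enantiomeric pair, giving 4 + 1 = 5 stereoisomers in total.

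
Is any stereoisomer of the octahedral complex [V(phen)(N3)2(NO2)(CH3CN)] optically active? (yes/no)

An octahedron has six vertices in three trans pairs; every non-trans pair is cis.
Each phen is bidentate and must span two cis positions.
Systematic placement gives 4 geometric isomers: N3 cis (3 arrangements, 2 chiral); N3 trans.
Of these, 2 lack any improper symmetry element and so occur as enantiomeric pairs, giving 4 + 2 = 6 stereoisomers in total.

yes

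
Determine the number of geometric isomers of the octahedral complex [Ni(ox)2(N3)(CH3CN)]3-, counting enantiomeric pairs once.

The six octahedral sites form three mutually perpendicular trans pairs.
Each ox is bidentate and must span two cis positions.
The distinct arrangements are (2 in all): N3 and CH3CN mutually trans; N3 and CH3CN mutually cis (chiral).

2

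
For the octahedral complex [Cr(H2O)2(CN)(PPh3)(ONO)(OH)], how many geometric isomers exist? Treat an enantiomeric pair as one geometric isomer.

The six octahedral sites form three mutually perpendicular trans pairs.
Systematic enumeration (placing each ligand type in turn and discarding arrangements equivalent by rotation or reflection) gives 9 geometric isomers.

9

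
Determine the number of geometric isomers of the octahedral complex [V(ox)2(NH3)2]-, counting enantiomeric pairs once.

Each ox is bidentate and must span two cis positions.
The distinct arrangements are (2 in all): NH3 trans; NH3 cis (chiral).

2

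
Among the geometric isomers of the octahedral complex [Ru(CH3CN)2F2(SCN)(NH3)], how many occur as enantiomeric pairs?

Systematic placement gives 6 geometric isomers: CH3CN trans, F trans; CH3CN trans, F cis; CH3CN cis, F cis (3 arrangements, 2 chiral); CH3CN cis, F trans.
Of these, 2 lack any improper symmetry element and so occur as enantiomeric pairs, giving 6 + 2 = 8 stereoisomers in total.

2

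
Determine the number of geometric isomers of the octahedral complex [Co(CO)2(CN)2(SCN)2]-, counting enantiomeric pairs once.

Working through the distinct placements yields 5 geometric isomers: CO trans, CN trans, SCN trans; CO cis, CN trans, SCN cis; CO cis, CN cis, SCN trans; CO cis, CN cis, SCN cis (chiral); CO trans, CN cis, SCN cis.

5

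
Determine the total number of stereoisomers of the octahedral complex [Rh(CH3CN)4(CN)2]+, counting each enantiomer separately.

There are 2 geometric isomers: CN trans; CN cis.
Each arrangement has an internal mirror plane or centre of symmetry, so none is chiral.

2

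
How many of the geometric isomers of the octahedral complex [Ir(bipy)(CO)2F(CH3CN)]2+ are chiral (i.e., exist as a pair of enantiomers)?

Each bipy is bidentate and must span two cis positions.
There are 4 geometric isomers: CO cis (3 arrangements, 2 chiral); CO trans.
Of these, 2 lack any improper symmetry element and so occur as enantiomeric pairs, giving 4 + 2 = 6 stereoisomers in total.

2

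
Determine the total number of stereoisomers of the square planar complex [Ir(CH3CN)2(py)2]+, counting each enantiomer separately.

In a square planar complex each vertex has one trans partner and two cis neighbours.
Working through the distinct placements yields 2 geometric isomers: CH3CN cis; CH3CN trans.
Each arrangement has an internal mirror plane or centre of symmetry, so none is chiral.

2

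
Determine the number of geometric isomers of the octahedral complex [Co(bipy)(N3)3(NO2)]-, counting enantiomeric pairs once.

An octahedron has six vertices in three trans pairs; every non-trans pair is cis.
Each bipy is bidentate and must span two cis positions.
Systematic placement gives 2 geometric isomers: N3 mer; N3 fac.

2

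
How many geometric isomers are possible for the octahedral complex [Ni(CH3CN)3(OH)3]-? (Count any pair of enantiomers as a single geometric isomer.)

2

An octahedron has six vertices in three trans pairs; every non-trans pair is cis.
Working through the distinct placements yields 2 geometric isomers: CH3CN mer; CH3CN fac.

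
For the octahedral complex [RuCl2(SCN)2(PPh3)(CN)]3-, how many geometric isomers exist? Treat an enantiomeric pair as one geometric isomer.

The six octahedral sites form three mutually perpendicular trans pairs.
There are 6 geometric isomers: Cl cis, SCN trans; Cl cis, SCN cis (3 arrangements, 2 chiral); Cl trans, SCN trans; Cl trans, SCN cis.

6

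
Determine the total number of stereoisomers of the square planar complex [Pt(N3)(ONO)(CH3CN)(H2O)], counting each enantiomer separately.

A square has two trans pairs of vertices; adjacent vertices are cis.
The distinct arrangements are (3 in all): (CH3CN/N3 trans, H2O/ONO trans); (CH3CN/ONO trans, H2O/N3 trans); (CH3CN/H2O trans, N3/ONO trans).
Each arrangement has an internal mirror plane or centre of symmetry, so none is chiral.

3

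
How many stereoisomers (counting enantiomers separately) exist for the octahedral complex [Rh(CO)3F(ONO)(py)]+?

The six octahedral sites form three mutually perpendicular trans pairs.
There are 4 geometric isomers: CO mer (3 arrangements); CO fac (chiral).
One of these lacks any improper symmetry element and so occurs as an enantiomeric pair, giving 4 + 1 = 5 stereoisomers in total.

5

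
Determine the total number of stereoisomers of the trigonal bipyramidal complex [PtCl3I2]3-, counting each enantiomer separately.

A trigonal bipyramid has two axial and three equatorial sites, which are chemically inequivalent.
The distinct arrangements are (3 in all): I both equatorial; I one axial, one equatorial; I both axial.
Each arrangement has an internal mirror plane or centre of symmetry, so none is chiral.

3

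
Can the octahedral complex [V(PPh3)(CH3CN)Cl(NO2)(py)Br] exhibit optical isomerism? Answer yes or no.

The six octahedral sites form three mutually perpendicular trans pairs.
Placing the ligands in turn and identifying arrangements related by rotation or reflection leaves 15 distinct geometric isomers.
Of these, 15 lack any improper symmetry element and so occur as enantiomeric pairs, giving 15 + 15 = 30 stereoisomers in total.

yes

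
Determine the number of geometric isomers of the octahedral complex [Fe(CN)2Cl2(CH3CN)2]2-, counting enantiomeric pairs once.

The six octahedral sites form three mutually perpendicular trans pairs.
Systematic placement gives 5 geometric isomers: CN trans, Cl trans, CH3CN trans; CN cis, Cl cis, CH3CN trans; CN cis, Cl trans, CH3CN cis; CN cis, Cl cis, CH3CN cis (chiral); CN trans, Cl cis, CH3CN cis.

5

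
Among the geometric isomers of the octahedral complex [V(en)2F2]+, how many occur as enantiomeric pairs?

The six octahedral sites form three mutually perpendicular trans pairs.
Each en is bidentate and must span two cis positions.
There are 2 geometric isomers: F trans; F cis (chiral).
One of these lacks any improper symmetry element and so occurs as an enantiomeric pair, giving 2 + 1 = 3 stereoisomers in total.

1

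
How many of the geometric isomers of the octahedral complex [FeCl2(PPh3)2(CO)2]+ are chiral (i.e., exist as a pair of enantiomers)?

1

The distinct arrangements are (5 in all): Cl trans, PPh3 trans, CO trans; Cl cis, PPh3 cis, CO trans; Cl cis, PPh3 trans, CO cis; Cl cis, PPh3 cis, CO cis (chiral); Cl trans, PPh3 cis, CO cis.
One of these lacks any improper symmetry element and so occurs as an enantiomeric pair, giving 5 + 1 = 6 stereoisomers in total.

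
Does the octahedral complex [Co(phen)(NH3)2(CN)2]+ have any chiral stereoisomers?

yes

Each phen is bidentate and must span two cis positions.
Working through the distinct placements yields 3 geometric isomers: NH3 cis, CN trans; NH3 cis, CN cis (chiral); NH3 trans, CN cis.
One of these lacks any improper symmetry element and so occurs as an enantiomeric pair, giving 3 + 1 = 4 stereoisomers in total.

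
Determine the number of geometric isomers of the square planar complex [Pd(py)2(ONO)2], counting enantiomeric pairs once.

There are 2 geometric isomers: py cis; py trans.

2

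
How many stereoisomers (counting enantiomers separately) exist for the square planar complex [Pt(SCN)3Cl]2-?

1

A square has two trans pairs of vertices; adjacent vertices are cis.
Only one geometric arrangement is possible.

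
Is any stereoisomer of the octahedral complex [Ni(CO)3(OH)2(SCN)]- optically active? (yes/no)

The distinct arrangements are (3 in all): CO mer, OH cis; CO mer, OH trans; CO fac, OH cis.
Each arrangement has an internal mirror plane or centre of symmetry, so none is chiral.

no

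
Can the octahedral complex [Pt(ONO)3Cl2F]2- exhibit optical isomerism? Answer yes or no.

An octahedron has six vertices in three trans pairs; every non-trans pair is cis.
The distinct arrangements are (3 in all): ONO mer, Cl trans; ONO mer, Cl cis; ONO fac, Cl cis.
Each arrangement has an internal mirror plane or centre of symmetry, so none is chiral.

no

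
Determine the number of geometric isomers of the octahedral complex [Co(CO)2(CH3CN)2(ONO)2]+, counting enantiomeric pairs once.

5

An octahedron has six vertices in three trans pairs; every non-trans pair is cis.
Systematic placement gives 5 geometric isomers: CO trans, CH3CN trans, ONO trans; CO cis, CH3CN trans, ONO cis; CO cis, CH3CN cis, ONO trans; CO cis, CH3CN cis, ONO cis (chiral); CO trans, CH3CN cis, ONO cis.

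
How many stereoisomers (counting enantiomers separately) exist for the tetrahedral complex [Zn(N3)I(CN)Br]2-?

2

Only one geometric arrangement is possible; it has no improper symmetry element, so it exists as a pair of enantiomers (2 stereoisomers).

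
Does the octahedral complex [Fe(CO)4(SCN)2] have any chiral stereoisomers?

no

In an octahedral complex each vertex has one trans partner and four cis neighbours.
Working through the distinct placements yields 2 geometric isomers: SCN trans; SCN cis.
Each arrangement has an internal mirror plane or centre of symmetry, so none is chiral.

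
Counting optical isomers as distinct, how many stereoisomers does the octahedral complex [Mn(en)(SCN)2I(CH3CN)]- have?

Each en is bidentate and must span two cis positions.
Working through the distinct placements yields 4 geometric isomers: SCN cis (3 arrangements, 2 chiral); SCN trans.
Of these, 2 lack any improper symmetry element and so occur as enantiomeric pairs, giving 4 + 2 = 6 stereoisomers in total.

6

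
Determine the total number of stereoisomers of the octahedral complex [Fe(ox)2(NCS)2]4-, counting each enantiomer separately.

Each ox is bidentate and must span two cis positions.
The distinct arrangements are (2 in all): NCS trans; NCS cis (chiral).
One of these lacks any improper symmetry element and so occurs as an enantiomeric pair, giving 2 + 1 = 3 stereoisomers in total.

3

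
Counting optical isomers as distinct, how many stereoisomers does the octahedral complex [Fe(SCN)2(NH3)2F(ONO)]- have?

There are 6 geometric isomers: SCN trans, NH3 cis; SCN cis, NH3 cis (3 arrangements, 2 chiral); SCN trans, NH3 trans; SCN cis, NH3 trans.
Of these, 2 lack any improper symmetry element and so occur as enantiomeric pairs, giving 6 + 2 = 8 stereoisomers in total.

8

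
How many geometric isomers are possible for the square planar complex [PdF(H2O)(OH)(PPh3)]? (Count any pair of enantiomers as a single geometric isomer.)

A square has two trans pairs of vertices; adjacent vertices are cis.
Systematic placement gives 3 geometric isomers: (F/OH trans, H2O/PPh3 trans); (F/PPh3 trans, H2O/OH trans); (F/H2O trans, OH/PPh3 trans).

3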